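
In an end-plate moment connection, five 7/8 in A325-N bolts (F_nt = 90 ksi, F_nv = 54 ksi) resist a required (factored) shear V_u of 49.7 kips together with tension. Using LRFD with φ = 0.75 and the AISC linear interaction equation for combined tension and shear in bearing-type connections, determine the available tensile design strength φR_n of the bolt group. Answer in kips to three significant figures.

181 kips

A_b = π·0.875²/4 = 0.6013 in²; f_rv = 49.7 / (5 × 0.6013) = 16.53 ksi.
F'_nt = 1.3 F_nt − (F_nt / φF_nv) f_rv = 1.3·90 − (90/(0.75·54))·16.53 = 80.27 ksi, capped at F_nt → F'_nt = 80.27 ksi.
R_n = F'_nt · A_b · n = 80.27 × 0.6013 × 5 = 241.3 kips.
Design strength φR_n = 0.75 × 241.3 = 181 kips.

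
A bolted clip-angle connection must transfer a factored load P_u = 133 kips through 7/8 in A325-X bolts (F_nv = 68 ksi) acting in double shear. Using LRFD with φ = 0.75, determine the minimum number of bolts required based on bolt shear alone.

3 bolts

A_b = π·0.875²/4 = 0.6013 in².
Per-bolt design strength φR_n = 0.75 × 68 × 0.6013 × 2 = 61.33 kips.
n ≥ 133 / 61.33 = 2.168 → use 3 bolts.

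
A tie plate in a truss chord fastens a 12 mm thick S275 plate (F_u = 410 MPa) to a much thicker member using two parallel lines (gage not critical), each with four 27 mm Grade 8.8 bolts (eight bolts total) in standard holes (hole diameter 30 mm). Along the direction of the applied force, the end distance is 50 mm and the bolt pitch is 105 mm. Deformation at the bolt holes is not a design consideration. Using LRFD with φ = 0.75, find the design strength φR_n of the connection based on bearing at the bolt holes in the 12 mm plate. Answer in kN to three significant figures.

Per bolt r_n = 1.5 l_c t F_u ≤ 3.0 d t F_u; upper limit = 3.0 × 27 × 12 × 410 / 1000 = 398.5 kN.
Edge bolt: l_c = 50 − 30/2 = 35 mm → 1.5 × 35 × 12 × 410 / 1000 = 258.3 → r_n = 258.3 kN.
Interior bolts: l_c = 105 − 30 = 75 mm → 1.5 × 75 × 12 × 410 / 1000 = 553.5 → r_n = 398.5 kN.
R_n = 2 × 258.3 + 6 × 398.5 = 2908 kN.
Design strength φR_n = 0.75 × 2908 = 2180 kN.

2180 kN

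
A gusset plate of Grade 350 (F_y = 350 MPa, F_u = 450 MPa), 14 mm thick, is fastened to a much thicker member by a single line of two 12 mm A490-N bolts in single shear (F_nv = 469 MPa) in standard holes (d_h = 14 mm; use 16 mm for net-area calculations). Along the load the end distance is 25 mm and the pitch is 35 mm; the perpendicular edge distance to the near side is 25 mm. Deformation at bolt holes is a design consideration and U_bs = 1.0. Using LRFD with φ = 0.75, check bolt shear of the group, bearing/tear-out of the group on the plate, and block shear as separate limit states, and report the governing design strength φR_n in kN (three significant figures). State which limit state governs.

79.6 kN (bolt shear governs)

Bolt shear: A_b = π·12²/4 = 113.1 mm²; R_n = 469 × 113.1 × 2 × 1 / 1000 = 106.1 kN → 0.75 × 106.1 = 79.6 kN.
Bearing: edge l_c = 18, r_n = 136.1 kN; interior l_c = 21, r_n = 158.8 kN; R_n = 136.1 + 1·158.8 = 294.8 kN → 221 kN.
Block shear: A_gv = 840, A_nv = 504, A_nt = 238 mm²; R_n = min(0.6F_uA_nv, 0.6F_yA_gv) + U_bs·F_u·A_nt = 243.2 kN → 182 kN.
Bolt shear governs: 79.6 kN.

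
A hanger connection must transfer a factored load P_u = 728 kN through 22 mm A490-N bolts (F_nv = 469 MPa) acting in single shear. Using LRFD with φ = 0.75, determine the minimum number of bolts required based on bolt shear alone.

A_b = π·22²/4 = 380.1 mm².
Per-bolt design strength φR_n = 0.75 × 469 × 380.1 × 1 / 1000 = 133.7 kN.
n ≥ 728 / 133.7 = 5.445 → use 6 bolts.

6 bolts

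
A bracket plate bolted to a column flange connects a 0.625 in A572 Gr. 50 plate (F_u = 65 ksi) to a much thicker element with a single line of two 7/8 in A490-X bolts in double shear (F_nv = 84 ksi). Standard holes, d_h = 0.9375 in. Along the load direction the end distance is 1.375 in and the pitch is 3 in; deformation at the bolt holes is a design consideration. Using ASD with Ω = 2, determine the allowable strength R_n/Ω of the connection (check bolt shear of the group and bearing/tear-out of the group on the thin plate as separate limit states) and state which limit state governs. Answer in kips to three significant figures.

Bolt shear: A_b = π·0.875²/4 = 0.6013 in²; R_n = 84 × 0.6013 × 2 × 2 = 202 kips → 202 / 2 = 101 kips.
Bearing (1.2 l_c t F_u ≤ 2.4 d t F_u): upper limit = 2.4·0.875·0.625·65 = 85.31 kips.
  Edge l_c = 1.375 − 0.9375/2 = 0.9062 → r_n = 44.18 kips; interior l_c = 3 − 0.9375 = 2.062 → r_n = 85.31 kips.
  R_n,bearing = 1·44.18 + 1·85.31 = 129.5 kips → 129.5 / 2 = 64.7 kips.
Bearing governs: 64.7 kips.

64.7 kips (bearing governs)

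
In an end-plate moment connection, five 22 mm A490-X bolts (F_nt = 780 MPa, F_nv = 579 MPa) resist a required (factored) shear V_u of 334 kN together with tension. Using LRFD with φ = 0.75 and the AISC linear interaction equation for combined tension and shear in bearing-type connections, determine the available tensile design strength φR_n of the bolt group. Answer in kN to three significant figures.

A_b = π·22²/4 = 380.1 mm²; f_rv = 334 × 1000 / (5 × 380.1) = 175.7 MPa.
F'_nt = 1.3 F_nt − (F_nt / φF_nv) f_rv = 1.3·780 − (780/(0.75·579))·175.7 = 698.4 MPa, capped at F_nt → F'_nt = 698.4 MPa.
R_n = F'_nt · A_b · n = 698.4 × 380.1 × 5 / 1000 = 1327 kN.
Design strength φR_n = 0.75 × 1327 = 996 kN.

996 kN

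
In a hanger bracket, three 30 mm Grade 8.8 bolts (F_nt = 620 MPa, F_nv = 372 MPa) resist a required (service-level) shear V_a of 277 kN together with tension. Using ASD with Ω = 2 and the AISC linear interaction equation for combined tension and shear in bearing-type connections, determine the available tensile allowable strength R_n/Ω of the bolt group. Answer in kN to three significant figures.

A_b = π·30²/4 = 706.9 mm²; f_rv = 277 × 1000 / (3 × 706.9) = 130.6 MPa.
F'_nt = 1.3 F_nt − (Ω F_nt / F_nv) f_rv = 1.3·620 − (2·620/372)·130.6 = 370.6 MPa, capped at F_nt → F'_nt = 370.6 MPa.
R_n = F'_nt · A_b · n = 370.6 × 706.9 × 3 / 1000 = 785.9 kN.
Allowable strength R_n/Ω = 785.9 / 2 = 393 kN.

393 kN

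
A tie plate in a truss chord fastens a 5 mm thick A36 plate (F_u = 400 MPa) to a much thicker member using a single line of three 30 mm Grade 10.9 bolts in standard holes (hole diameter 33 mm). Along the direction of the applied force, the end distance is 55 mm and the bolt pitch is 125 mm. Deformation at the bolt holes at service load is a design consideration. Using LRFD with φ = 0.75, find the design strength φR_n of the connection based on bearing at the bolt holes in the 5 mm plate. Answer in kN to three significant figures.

285 kN

Per bolt r_n = 1.2 l_c t F_u ≤ 2.4 d t F_u; upper limit = 2.4 × 30 × 5 × 400 / 1000 = 144 kN.
Edge bolt: l_c = 55 − 33/2 = 38.5 mm → 1.2 × 38.5 × 5 × 400 / 1000 = 92.4 → r_n = 92.4 kN.
Interior bolts: l_c = 125 − 33 = 92 mm → 1.2 × 92 × 5 × 400 / 1000 = 220.8 → r_n = 144 kN.
R_n = 1 × 92.4 + 2 × 144 = 380.4 kN.
Design strength φR_n = 0.75 × 380.4 = 285 kN.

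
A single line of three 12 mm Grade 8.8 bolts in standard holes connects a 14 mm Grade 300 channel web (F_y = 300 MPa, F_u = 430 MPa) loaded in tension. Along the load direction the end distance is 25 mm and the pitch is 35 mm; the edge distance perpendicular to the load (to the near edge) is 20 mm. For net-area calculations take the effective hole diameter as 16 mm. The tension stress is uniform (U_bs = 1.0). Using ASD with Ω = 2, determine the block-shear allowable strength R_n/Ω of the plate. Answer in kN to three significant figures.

Shear plane L_v = 25 + 2·35 = 95 mm; A_gv = 95 × 14 = 1330 mm².
A_nv = (95 − 2.5·16) × 14 = 770 mm².
A_nt = (20 − 0.5·16) × 14 = 168 mm².
0.6 F_u A_nv = 198.7 kN; 0.6 F_y A_gv = 239.4 kN → shear rupture governs the shear term.
R_n = 198.7 + 1.0 × 430 × 168 / 1000 = 270.9 kN.
Allowable strength R_n/Ω = 270.9 / 2 = 135 kN.

135 kN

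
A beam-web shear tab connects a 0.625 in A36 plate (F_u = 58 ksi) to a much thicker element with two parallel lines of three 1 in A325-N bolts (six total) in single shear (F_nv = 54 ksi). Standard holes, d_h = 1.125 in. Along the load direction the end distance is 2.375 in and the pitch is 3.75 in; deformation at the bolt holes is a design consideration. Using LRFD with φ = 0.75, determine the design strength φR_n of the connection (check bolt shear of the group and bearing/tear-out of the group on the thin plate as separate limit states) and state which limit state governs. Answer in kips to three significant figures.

191 kips (bolt shear governs)

Bolt shear: A_b = π·1²/4 = 0.7854 in²; R_n = 54 × 0.7854 × 6 × 1 = 254.5 kips → 0.75 × 254.5 = 191 kips.
Bearing (1.2 l_c t F_u ≤ 2.4 d t F_u): upper limit = 2.4·1·0.625·58 = 87 kips.
  Edge l_c = 2.375 − 1.125/2 = 1.812 → r_n = 78.84 kips; interior l_c = 3.75 − 1.125 = 2.625 → r_n = 87 kips.
  R_n,bearing = 2·78.84 + 4·87 = 505.7 kips → 0.75 × 505.7 = 379 kips.
Bolt shear governs: 191 kips.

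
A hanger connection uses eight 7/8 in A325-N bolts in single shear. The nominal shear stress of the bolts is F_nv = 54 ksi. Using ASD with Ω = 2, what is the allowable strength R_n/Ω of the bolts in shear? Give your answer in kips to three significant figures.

A_b = π × 0.875² / 4 = 0.6013 in².
R_n = F_nv · A_b · n · n_s = 54 × 0.6013 × 8 × 1 = 259.8 kips.
Allowable strength R_n/Ω = 259.8 / 2 = 130 kips.

130 kips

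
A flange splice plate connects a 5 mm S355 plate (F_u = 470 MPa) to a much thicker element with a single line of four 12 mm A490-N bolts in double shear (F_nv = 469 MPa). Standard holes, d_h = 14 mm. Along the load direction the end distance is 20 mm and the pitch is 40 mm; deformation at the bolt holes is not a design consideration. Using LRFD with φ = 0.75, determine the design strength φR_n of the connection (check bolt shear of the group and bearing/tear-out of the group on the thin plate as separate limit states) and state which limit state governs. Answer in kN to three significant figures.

Bolt shear: A_b = π·12²/4 = 113.1 mm²; R_n = 469 × 113.1 × 4 × 2 / 1000 = 424.3 kN → 0.75 × 424.3 = 318 kN.
Bearing (1.5 l_c t F_u ≤ 3.0 d t F_u): upper limit = 3.0·12·5·470 / 1000 = 84.6 kN.
  Edge l_c = 20 − 14/2 = 13 → r_n = 45.83 kN; interior l_c = 40 − 14 = 26 → r_n = 84.6 kN.
  R_n,bearing = 1·45.83 + 3·84.6 = 299.6 kN → 0.75 × 299.6 = 225 kN.
Bearing governs: 225 kN.

225 kN (bearing governs)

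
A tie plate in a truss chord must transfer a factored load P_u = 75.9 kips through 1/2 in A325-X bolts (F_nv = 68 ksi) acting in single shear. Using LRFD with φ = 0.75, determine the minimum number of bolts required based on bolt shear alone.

8 bolts

A_b = π·0.5²/4 = 0.1963 in².
Per-bolt design strength φR_n = 0.75 × 68 × 0.1963 × 1 = 10.01 kips.
n ≥ 75.9 / 10.01 = 7.58 → use 8 bolts.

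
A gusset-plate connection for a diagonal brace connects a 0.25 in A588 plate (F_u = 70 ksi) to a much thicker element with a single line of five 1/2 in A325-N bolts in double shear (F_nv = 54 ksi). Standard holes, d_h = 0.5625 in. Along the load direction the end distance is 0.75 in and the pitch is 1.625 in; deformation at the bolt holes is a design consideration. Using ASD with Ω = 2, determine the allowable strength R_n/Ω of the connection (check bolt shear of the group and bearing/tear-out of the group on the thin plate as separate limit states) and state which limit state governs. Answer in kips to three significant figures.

Bolt shear: A_b = π·0.5²/4 = 0.1963 in²; R_n = 54 × 0.1963 × 5 × 2 = 106 kips → 106 / 2 = 53 kips.
Bearing (1.2 l_c t F_u ≤ 2.4 d t F_u): upper limit = 2.4·0.5·0.25·70 = 21 kips.
  Edge l_c = 0.75 − 0.5625/2 = 0.4688 → r_n = 9.844 kips; interior l_c = 1.625 − 0.5625 = 1.062 → r_n = 21 kips.
  R_n,bearing = 1·9.844 + 4·21 = 93.84 kips → 93.84 / 2 = 46.9 kips.
Bearing governs: 46.9 kips.

46.9 kips (bearing governs)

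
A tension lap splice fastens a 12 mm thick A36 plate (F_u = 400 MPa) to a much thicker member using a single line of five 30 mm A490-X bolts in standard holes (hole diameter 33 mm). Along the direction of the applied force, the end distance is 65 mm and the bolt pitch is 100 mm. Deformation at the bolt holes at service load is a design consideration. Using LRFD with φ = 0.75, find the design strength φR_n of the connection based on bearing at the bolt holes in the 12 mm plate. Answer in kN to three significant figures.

1250 kN

Per bolt r_n = 1.2 l_c t F_u ≤ 2.4 d t F_u; upper limit = 2.4 × 30 × 12 × 400 / 1000 = 345.6 kN.
Edge bolt: l_c = 65 − 33/2 = 48.5 mm → 1.2 × 48.5 × 12 × 400 / 1000 = 279.4 → r_n = 279.4 kN.
Interior bolts: l_c = 100 − 33 = 67 mm → 1.2 × 67 × 12 × 400 / 1000 = 385.9 → r_n = 345.6 kN.
R_n = 1 × 279.4 + 4 × 345.6 = 1662 kN.
Design strength φR_n = 0.75 × 1662 = 1250 kN.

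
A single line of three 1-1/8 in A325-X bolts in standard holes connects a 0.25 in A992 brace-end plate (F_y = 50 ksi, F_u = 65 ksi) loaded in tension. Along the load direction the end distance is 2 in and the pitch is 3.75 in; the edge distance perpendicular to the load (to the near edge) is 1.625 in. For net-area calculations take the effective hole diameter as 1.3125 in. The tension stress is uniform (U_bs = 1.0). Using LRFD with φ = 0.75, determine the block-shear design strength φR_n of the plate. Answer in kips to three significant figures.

Shear plane L_v = 2 + 2·3.75 = 9.5 in; A_gv = 9.5 × 0.25 = 2.375 in².
A_nv = (9.5 − 2.5·1.3125) × 0.25 = 1.555 in².
A_nt = (1.625 − 0.5·1.3125) × 0.25 = 0.2422 in².
0.6 F_u A_nv = 60.63 kips; 0.6 F_y A_gv = 71.25 kips → shear rupture governs the shear term.
R_n = 60.63 + 1.0 × 65 × 0.2422 = 76.38 kips.
Design strength φR_n = 0.75 × 76.38 = 57.3 kips.

57.3 kips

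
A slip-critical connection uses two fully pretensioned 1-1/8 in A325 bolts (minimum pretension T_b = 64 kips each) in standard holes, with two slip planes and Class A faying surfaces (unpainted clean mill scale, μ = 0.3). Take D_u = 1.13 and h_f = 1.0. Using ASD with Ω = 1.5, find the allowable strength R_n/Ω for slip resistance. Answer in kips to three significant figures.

57.9 kips

R_n = μ · D_u · h_f · T_b · n_s · n_b = 0.3 × 1.13 × 1.0 × 64 × 2 × 2 = 86.78 kips.
Allowable strength R_n/Ω = 86.78 / 1.5 = 57.9 kips.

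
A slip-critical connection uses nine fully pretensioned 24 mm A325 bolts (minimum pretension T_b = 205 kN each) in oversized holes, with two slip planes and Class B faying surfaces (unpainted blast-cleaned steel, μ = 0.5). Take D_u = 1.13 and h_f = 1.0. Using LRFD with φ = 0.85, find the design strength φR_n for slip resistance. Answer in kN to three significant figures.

R_n = μ · D_u · h_f · T_b · n_s · n_b = 0.5 × 1.13 × 1.0 × 205 × 2 × 9 = 2085 kN.
Design strength φR_n = 0.85 × 2085 = 1770 kN.

1770 kN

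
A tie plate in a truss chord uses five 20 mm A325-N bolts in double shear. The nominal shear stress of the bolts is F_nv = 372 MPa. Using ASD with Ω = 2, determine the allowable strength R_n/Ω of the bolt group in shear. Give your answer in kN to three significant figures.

584 kN

A_b = π × 20² / 4 = 314.2 mm².
R_n = F_nv · A_b · n · n_s = 372 × 314.2 × 5 × 2 / 1000 = 1169 kN.
Allowable strength R_n/Ω = 1169 / 2 = 584 kN.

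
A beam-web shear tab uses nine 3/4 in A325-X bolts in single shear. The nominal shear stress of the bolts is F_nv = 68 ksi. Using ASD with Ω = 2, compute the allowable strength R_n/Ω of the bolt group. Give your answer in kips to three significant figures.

135 kips

A_b = π × 0.75² / 4 = 0.4418 in².
R_n = F_nv · A_b · n · n_s = 68 × 0.4418 × 9 × 1 = 270.4 kips.
Allowable strength R_n/Ω = 270.4 / 2 = 135 kips.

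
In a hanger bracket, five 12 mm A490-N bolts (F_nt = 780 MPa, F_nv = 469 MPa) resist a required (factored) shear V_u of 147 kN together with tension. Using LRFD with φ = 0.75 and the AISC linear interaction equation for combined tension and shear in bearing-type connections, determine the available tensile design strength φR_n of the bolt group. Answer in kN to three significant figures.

186 kN

A_b = π·12²/4 = 113.1 mm²; f_rv = 147 × 1000 / (5 × 113.1) = 260 MPa.
F'_nt = 1.3 F_nt − (F_nt / φF_nv) f_rv = 1.3·780 − (780/(0.75·469))·260 = 437.6 MPa, capped at F_nt → F'_nt = 437.6 MPa.
R_n = F'_nt · A_b · n = 437.6 × 113.1 × 5 / 1000 = 247.4 kN.
Design strength φR_n = 0.75 × 247.4 = 186 kN.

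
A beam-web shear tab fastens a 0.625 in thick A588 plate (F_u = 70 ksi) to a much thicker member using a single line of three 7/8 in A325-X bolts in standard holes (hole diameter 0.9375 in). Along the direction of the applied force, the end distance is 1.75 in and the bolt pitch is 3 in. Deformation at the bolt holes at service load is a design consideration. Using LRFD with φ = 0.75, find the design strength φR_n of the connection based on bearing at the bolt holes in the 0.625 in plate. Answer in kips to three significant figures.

188 kips

Per bolt r_n = 1.2 l_c t F_u ≤ 2.4 d t F_u; upper limit = 2.4 × 0.875 × 0.625 × 70 = 91.88 kips.
Edge bolt: l_c = 1.75 − 0.9375/2 = 1.281 in → 1.2 × 1.281 × 0.625 × 70 = 67.27 → r_n = 67.27 kips.
Interior bolts: l_c = 3 − 0.9375 = 2.062 in → 1.2 × 2.062 × 0.625 × 70 = 108.3 → r_n = 91.88 kips.
R_n = 1 × 67.27 + 2 × 91.88 = 251 kips.
Design strength φR_n = 0.75 × 251 = 188 kips.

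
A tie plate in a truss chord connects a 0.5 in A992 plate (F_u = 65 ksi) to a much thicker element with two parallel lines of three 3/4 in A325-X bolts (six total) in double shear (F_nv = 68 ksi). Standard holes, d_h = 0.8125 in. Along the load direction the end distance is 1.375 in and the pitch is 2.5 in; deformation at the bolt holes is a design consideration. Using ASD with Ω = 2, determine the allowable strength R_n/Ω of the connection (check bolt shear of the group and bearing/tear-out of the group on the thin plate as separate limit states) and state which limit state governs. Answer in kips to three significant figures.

155 kips (bearing governs)

Bolt shear: A_b = π·0.75²/4 = 0.4418 in²; R_n = 68 × 0.4418 × 6 × 2 = 360.5 kips → 360.5 / 2 = 180 kips.
Bearing (1.2 l_c t F_u ≤ 2.4 d t F_u): upper limit = 2.4·0.75·0.5·65 = 58.5 kips.
  Edge l_c = 1.375 − 0.8125/2 = 0.9688 → r_n = 37.78 kips; interior l_c = 2.5 − 0.8125 = 1.688 → r_n = 58.5 kips.
  R_n,bearing = 2·37.78 + 4·58.5 = 309.6 kips → 309.6 / 2 = 155 kips.
Bearing governs: 155 kips.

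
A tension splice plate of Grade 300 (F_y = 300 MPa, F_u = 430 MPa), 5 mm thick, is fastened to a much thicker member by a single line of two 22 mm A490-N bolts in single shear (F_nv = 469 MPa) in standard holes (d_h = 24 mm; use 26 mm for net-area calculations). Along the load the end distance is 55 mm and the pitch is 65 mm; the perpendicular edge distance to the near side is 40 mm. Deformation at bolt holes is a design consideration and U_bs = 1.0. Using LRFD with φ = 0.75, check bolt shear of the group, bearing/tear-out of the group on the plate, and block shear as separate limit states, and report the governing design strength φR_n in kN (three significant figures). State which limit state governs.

Bolt shear: A_b = π·22²/4 = 380.1 mm²; R_n = 469 × 380.1 × 2 × 1 / 1000 = 356.6 kN → 0.75 × 356.6 = 267 kN.
Bearing: edge l_c = 43, r_n = 110.9 kN; interior l_c = 41, r_n = 105.8 kN; R_n = 110.9 + 1·105.8 = 216.7 kN → 163 kN.
Block shear: A_gv = 600, A_nv = 405, A_nt = 135 mm²; R_n = min(0.6F_uA_nv, 0.6F_yA_gv) + U_bs·F_u·A_nt = 162.5 kN → 122 kN.
Block shear governs: 122 kN.

122 kN (block shear governs)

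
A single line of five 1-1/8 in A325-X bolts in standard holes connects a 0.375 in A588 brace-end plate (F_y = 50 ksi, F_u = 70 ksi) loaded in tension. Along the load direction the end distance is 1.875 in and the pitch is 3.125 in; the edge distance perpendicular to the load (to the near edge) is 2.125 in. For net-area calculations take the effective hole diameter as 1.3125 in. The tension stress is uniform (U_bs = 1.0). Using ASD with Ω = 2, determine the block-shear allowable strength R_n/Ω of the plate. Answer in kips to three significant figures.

86 kips

Shear plane L_v = 1.875 + 4·3.125 = 14.38 in; A_gv = 14.38 × 0.375 = 5.391 in².
A_nv = (14.38 − 4.5·1.3125) × 0.375 = 3.176 in².
A_nt = (2.125 − 0.5·1.3125) × 0.375 = 0.5508 in².
0.6 F_u A_nv = 133.4 kips; 0.6 F_y A_gv = 161.7 kips → shear rupture governs the shear term.
R_n = 133.4 + 1.0 × 70 × 0.5508 = 171.9 kips.
Allowable strength R_n/Ω = 171.9 / 2 = 86 kips.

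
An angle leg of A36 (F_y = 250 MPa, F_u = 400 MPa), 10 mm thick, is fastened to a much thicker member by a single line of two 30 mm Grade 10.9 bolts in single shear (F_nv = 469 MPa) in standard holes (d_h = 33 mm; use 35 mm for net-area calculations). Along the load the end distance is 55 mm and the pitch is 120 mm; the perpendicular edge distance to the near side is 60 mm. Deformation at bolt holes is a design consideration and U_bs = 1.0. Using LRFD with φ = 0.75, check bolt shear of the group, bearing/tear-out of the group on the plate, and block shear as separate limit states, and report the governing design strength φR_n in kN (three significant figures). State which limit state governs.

Bolt shear: A_b = π·30²/4 = 706.9 mm²; R_n = 469 × 706.9 × 2 × 1 / 1000 = 663 kN → 0.75 × 663 = 497 kN.
Bearing: edge l_c = 38.5, r_n = 184.8 kN; interior l_c = 87, r_n = 288 kN; R_n = 184.8 + 1·288 = 472.8 kN → 355 kN.
Block shear: A_gv = 1750, A_nv = 1225, A_nt = 425 mm²; R_n = min(0.6F_uA_nv, 0.6F_yA_gv) + U_bs·F_u·A_nt = 432.5 kN → 324 kN.
Block shear governs: 324 kN.

324 kN (block shear governs)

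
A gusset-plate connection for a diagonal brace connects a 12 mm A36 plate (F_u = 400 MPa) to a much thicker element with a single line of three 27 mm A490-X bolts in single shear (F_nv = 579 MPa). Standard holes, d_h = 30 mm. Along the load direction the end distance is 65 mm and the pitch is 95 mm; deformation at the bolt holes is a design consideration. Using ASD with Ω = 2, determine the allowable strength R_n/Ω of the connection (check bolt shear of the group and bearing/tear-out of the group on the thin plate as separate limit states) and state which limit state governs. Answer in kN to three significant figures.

Bolt shear: A_b = π·27²/4 = 572.6 mm²; R_n = 579 × 572.6 × 3 × 1 / 1000 = 994.5 kN → 994.5 / 2 = 497 kN.
Bearing (1.2 l_c t F_u ≤ 2.4 d t F_u): upper limit = 2.4·27·12·400 / 1000 = 311 kN.
  Edge l_c = 65 − 30/2 = 50 → r_n = 288 kN; interior l_c = 95 − 30 = 65 → r_n = 311 kN.
  R_n,bearing = 1·288 + 2·311 = 910.1 kN → 910.1 / 2 = 455 kN.
Bearing governs: 455 kN.

455 kN (bearing governs)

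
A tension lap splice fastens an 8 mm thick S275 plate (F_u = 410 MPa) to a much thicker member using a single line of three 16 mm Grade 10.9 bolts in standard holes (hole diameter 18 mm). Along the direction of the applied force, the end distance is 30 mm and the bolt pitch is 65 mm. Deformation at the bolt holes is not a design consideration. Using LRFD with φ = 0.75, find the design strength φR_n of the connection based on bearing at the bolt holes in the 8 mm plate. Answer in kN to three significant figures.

314 kN

Per bolt r_n = 1.5 l_c t F_u ≤ 3.0 d t F_u; upper limit = 3.0 × 16 × 8 × 410 / 1000 = 157.4 kN.
Edge bolt: l_c = 30 − 18/2 = 21 mm → 1.5 × 21 × 8 × 410 / 1000 = 103.3 → r_n = 103.3 kN.
Interior bolts: l_c = 65 − 18 = 47 mm → 1.5 × 47 × 8 × 410 / 1000 = 231.2 → r_n = 157.4 kN.
R_n = 1 × 103.3 + 2 × 157.4 = 418.2 kN.
Design strength φR_n = 0.75 × 418.2 = 314 kN.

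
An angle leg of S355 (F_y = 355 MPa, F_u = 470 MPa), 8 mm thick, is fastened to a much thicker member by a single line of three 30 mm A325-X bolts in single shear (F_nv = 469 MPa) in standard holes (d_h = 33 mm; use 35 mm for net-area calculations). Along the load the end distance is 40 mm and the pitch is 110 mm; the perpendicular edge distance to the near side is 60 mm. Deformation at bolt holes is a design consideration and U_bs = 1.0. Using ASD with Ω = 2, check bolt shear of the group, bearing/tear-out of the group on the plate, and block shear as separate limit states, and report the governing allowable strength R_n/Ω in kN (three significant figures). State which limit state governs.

Bolt shear: A_b = π·30²/4 = 706.9 mm²; R_n = 469 × 706.9 × 3 × 1 / 1000 = 994.5 kN → 994.5 / 2 = 497 kN.
Bearing: edge l_c = 23.5, r_n = 106 kN; interior l_c = 77, r_n = 270.7 kN; R_n = 106 + 2·270.7 = 647.5 kN → 324 kN.
Block shear: A_gv = 2080, A_nv = 1380, A_nt = 340 mm²; R_n = min(0.6F_uA_nv, 0.6F_yA_gv) + U_bs·F_u·A_nt = 549 kN → 274 kN.
Block shear governs: 274 kN.

274 kN (block shear governs)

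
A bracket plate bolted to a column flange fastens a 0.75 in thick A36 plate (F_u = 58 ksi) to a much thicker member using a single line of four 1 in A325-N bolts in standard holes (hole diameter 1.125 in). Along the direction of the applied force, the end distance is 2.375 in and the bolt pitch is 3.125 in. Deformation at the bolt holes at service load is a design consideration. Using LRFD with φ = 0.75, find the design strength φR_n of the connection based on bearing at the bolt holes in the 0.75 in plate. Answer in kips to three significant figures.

306 kips

Per bolt r_n = 1.2 l_c t F_u ≤ 2.4 d t F_u; upper limit = 2.4 × 1 × 0.75 × 58 = 104.4 kips.
Edge bolt: l_c = 2.375 − 1.125/2 = 1.812 in → 1.2 × 1.812 × 0.75 × 58 = 94.61 → r_n = 94.61 kips.
Interior bolts: l_c = 3.125 − 1.125 = 2 in → 1.2 × 2 × 0.75 × 58 = 104.4 → r_n = 104.4 kips.
R_n = 1 × 94.61 + 3 × 104.4 = 407.8 kips.
Design strength φR_n = 0.75 × 407.8 = 306 kips.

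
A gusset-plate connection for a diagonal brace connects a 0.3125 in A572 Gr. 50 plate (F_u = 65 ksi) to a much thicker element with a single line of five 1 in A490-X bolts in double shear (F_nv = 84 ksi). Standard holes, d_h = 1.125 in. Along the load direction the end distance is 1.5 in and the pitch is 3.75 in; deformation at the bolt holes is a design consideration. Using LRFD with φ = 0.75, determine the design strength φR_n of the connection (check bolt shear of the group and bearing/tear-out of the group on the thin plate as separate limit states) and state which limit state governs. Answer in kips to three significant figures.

163 kips (bearing governs)

Bolt shear: A_b = π·1²/4 = 0.7854 in²; R_n = 84 × 0.7854 × 5 × 2 = 659.7 kips → 0.75 × 659.7 = 495 kips.
Bearing (1.2 l_c t F_u ≤ 2.4 d t F_u): upper limit = 2.4·1·0.3125·65 = 48.75 kips.
  Edge l_c = 1.5 − 1.125/2 = 0.9375 → r_n = 22.85 kips; interior l_c = 3.75 − 1.125 = 2.625 → r_n = 48.75 kips.
  R_n,bearing = 1·22.85 + 4·48.75 = 217.9 kips → 0.75 × 217.9 = 163 kips.
Bearing governs: 163 kips.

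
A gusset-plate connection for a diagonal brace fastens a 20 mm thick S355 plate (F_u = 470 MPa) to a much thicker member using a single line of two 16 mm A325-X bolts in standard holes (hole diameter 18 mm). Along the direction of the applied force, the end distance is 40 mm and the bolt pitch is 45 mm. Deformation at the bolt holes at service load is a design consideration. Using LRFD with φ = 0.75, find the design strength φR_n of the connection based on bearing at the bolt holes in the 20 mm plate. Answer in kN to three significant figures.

491 kN

Per bolt r_n = 1.2 l_c t F_u ≤ 2.4 d t F_u; upper limit = 2.4 × 16 × 20 × 470 / 1000 = 361 kN.
Edge bolt: l_c = 40 − 18/2 = 31 mm → 1.2 × 31 × 20 × 470 / 1000 = 349.7 → r_n = 349.7 kN.
Interior bolts: l_c = 45 − 18 = 27 mm → 1.2 × 27 × 20 × 470 / 1000 = 304.6 → r_n = 304.6 kN.
R_n = 1 × 349.7 + 1 × 304.6 = 654.2 kN.
Design strength φR_n = 0.75 × 654.2 = 491 kN.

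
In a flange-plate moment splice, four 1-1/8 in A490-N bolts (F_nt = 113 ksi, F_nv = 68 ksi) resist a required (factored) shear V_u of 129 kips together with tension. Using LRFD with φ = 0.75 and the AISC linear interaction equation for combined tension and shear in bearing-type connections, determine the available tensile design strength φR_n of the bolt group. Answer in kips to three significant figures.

A_b = π·1.125²/4 = 0.994 in²; f_rv = 129 / (4 × 0.994) = 32.44 ksi.
F'_nt = 1.3 F_nt − (F_nt / φF_nv) f_rv = 1.3·113 − (113/(0.75·68))·32.44 = 75.01 ksi, capped at F_nt → F'_nt = 75.01 ksi.
R_n = F'_nt · A_b · n = 75.01 × 0.994 × 4 = 298.3 kips.
Design strength φR_n = 0.75 × 298.3 = 224 kips.

224 kips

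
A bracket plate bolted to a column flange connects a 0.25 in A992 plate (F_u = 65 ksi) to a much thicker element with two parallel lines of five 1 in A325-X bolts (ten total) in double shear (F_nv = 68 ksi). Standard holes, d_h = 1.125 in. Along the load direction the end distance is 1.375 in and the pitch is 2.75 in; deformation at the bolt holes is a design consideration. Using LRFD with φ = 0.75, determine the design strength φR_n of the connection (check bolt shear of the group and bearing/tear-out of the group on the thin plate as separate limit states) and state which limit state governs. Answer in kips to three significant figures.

Bolt shear: A_b = π·1²/4 = 0.7854 in²; R_n = 68 × 0.7854 × 10 × 2 = 1068 kips → 0.75 × 1068 = 801 kips.
Bearing (1.2 l_c t F_u ≤ 2.4 d t F_u): upper limit = 2.4·1·0.25·65 = 39 kips.
  Edge l_c = 1.375 − 1.125/2 = 0.8125 → r_n = 15.84 kips; interior l_c = 2.75 − 1.125 = 1.625 → r_n = 31.69 kips.
  R_n,bearing = 2·15.84 + 8·31.69 = 285.2 kips → 0.75 × 285.2 = 214 kips.
Bearing governs: 214 kips.

214 kips (bearing governs)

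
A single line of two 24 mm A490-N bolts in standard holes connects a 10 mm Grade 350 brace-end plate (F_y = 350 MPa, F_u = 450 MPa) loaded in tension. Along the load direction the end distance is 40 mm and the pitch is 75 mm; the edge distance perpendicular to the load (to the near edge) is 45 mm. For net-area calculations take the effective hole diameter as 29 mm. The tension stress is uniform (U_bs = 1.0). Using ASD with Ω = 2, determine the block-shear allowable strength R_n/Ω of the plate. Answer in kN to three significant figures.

165 kN

Shear plane L_v = 40 + 1·75 = 115 mm; A_gv = 115 × 10 = 1150 mm².
A_nv = (115 − 1.5·29) × 10 = 715 mm².
A_nt = (45 − 0.5·29) × 10 = 305 mm².
0.6 F_u A_nv = 193.1 kN; 0.6 F_y A_gv = 241.5 kN → shear rupture governs the shear term.
R_n = 193.1 + 1.0 × 450 × 305 / 1000 = 330.3 kN.
Allowable strength R_n/Ω = 330.3 / 2 = 165 kN.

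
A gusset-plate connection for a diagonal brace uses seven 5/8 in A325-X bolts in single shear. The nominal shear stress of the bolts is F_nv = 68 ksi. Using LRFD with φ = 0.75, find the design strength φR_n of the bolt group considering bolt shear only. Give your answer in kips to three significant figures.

110 kips

A_b = π × 0.625² / 4 = 0.3068 in².
R_n = F_nv · A_b · n · n_s = 68 × 0.3068 × 7 × 1 = 146 kips.
Design strength φR_n = 0.75 × 146 = 110 kips.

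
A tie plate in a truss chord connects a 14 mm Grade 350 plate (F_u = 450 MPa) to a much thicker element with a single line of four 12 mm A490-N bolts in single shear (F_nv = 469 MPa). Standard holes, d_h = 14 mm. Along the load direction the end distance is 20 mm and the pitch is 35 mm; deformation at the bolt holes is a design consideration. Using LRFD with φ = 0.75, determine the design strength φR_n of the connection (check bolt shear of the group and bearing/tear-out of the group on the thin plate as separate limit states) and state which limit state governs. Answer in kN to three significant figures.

Bolt shear: A_b = π·12²/4 = 113.1 mm²; R_n = 469 × 113.1 × 4 × 1 / 1000 = 212.2 kN → 0.75 × 212.2 = 159 kN.
Bearing (1.2 l_c t F_u ≤ 2.4 d t F_u): upper limit = 2.4·12·14·450 / 1000 = 181.4 kN.
  Edge l_c = 20 − 14/2 = 13 → r_n = 98.28 kN; interior l_c = 35 − 14 = 21 → r_n = 158.8 kN.
  R_n,bearing = 1·98.28 + 3·158.8 = 574.6 kN → 0.75 × 574.6 = 431 kN.
Bolt shear governs: 159 kN.

159 kN (bolt shear governs)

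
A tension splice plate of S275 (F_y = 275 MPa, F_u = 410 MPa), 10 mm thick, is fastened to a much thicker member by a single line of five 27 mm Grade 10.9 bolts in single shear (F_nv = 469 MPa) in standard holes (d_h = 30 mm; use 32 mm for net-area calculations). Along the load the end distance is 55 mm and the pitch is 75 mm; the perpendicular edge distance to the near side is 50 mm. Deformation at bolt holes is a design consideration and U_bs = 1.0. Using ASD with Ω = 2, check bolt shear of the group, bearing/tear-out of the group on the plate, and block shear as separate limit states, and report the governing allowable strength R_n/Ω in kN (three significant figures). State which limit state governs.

329 kN (block shear governs)

Bolt shear: A_b = π·27²/4 = 572.6 mm²; R_n = 469 × 572.6 × 5 × 1 / 1000 = 1343 kN → 1343 / 2 = 671 kN.
Bearing: edge l_c = 40, r_n = 196.8 kN; interior l_c = 45, r_n = 221.4 kN; R_n = 196.8 + 4·221.4 = 1082 kN → 541 kN.
Block shear: A_gv = 3550, A_nv = 2110, A_nt = 340 mm²; R_n = min(0.6F_uA_nv, 0.6F_yA_gv) + U_bs·F_u·A_nt = 658.5 kN → 329 kN.
Block shear governs: 329 kN.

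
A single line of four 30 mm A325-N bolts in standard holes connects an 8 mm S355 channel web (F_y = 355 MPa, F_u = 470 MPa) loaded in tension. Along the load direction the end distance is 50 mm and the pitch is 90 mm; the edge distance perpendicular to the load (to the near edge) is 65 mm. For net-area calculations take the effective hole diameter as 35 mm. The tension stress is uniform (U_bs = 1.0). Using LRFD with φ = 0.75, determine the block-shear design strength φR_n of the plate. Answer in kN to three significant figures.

468 kN

Shear plane L_v = 50 + 3·90 = 320 mm; A_gv = 320 × 8 = 2560 mm².
A_nv = (320 − 3.5·35) × 8 = 1580 mm².
A_nt = (65 − 0.5·35) × 8 = 380 mm².
0.6 F_u A_nv = 445.6 kN; 0.6 F_y A_gv = 545.3 kN → shear rupture governs the shear term.
R_n = 445.6 + 1.0 × 470 × 380 / 1000 = 624.2 kN.
Design strength φR_n = 0.75 × 624.2 = 468 kN.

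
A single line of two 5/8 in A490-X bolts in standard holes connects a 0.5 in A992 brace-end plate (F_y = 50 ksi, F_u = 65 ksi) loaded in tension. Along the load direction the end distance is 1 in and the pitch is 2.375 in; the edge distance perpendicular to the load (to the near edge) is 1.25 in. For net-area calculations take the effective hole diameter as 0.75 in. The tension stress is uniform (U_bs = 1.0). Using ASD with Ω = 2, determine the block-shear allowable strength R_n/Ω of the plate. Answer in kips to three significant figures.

Shear plane L_v = 1 + 1·2.375 = 3.375 in; A_gv = 3.375 × 0.5 = 1.688 in².
A_nv = (3.375 − 1.5·0.75) × 0.5 = 1.125 in².
A_nt = (1.25 − 0.5·0.75) × 0.5 = 0.4375 in².
0.6 F_u A_nv = 43.88 kips; 0.6 F_y A_gv = 50.62 kips → shear rupture governs the shear term.
R_n = 43.88 + 1.0 × 65 × 0.4375 = 72.31 kips.
Allowable strength R_n/Ω = 72.31 / 2 = 36.2 kips.

36.2 kips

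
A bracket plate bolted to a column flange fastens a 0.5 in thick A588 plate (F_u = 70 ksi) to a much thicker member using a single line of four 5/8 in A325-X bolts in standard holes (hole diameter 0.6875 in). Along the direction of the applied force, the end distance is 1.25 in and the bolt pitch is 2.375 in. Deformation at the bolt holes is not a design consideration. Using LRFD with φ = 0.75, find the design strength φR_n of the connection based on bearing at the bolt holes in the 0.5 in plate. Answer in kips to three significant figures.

183 kips

Per bolt r_n = 1.5 l_c t F_u ≤ 3.0 d t F_u; upper limit = 3.0 × 0.625 × 0.5 × 70 = 65.62 kips.
Edge bolt: l_c = 1.25 − 0.6875/2 = 0.9062 in → 1.5 × 0.9062 × 0.5 × 70 = 47.58 → r_n = 47.58 kips.
Interior bolts: l_c = 2.375 − 0.6875 = 1.688 in → 1.5 × 1.688 × 0.5 × 70 = 88.59 → r_n = 65.62 kips.
R_n = 1 × 47.58 + 3 × 65.62 = 244.5 kips.
Design strength φR_n = 0.75 × 244.5 = 183 kips.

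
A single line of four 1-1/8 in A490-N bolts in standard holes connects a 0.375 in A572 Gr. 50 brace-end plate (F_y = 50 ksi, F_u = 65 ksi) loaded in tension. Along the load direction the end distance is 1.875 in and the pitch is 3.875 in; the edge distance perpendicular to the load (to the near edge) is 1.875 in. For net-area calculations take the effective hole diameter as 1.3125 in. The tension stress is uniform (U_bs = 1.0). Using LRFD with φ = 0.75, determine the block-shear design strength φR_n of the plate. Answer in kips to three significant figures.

120 kips

Shear plane L_v = 1.875 + 3·3.875 = 13.5 in; A_gv = 13.5 × 0.375 = 5.062 in².
A_nv = (13.5 − 3.5·1.3125) × 0.375 = 3.34 in².
A_nt = (1.875 − 0.5·1.3125) × 0.375 = 0.457 in².
0.6 F_u A_nv = 130.3 kips; 0.6 F_y A_gv = 151.9 kips → shear rupture governs the shear term.
R_n = 130.3 + 1.0 × 65 × 0.457 = 160 kips.
Design strength φR_n = 0.75 × 160 = 120 kips.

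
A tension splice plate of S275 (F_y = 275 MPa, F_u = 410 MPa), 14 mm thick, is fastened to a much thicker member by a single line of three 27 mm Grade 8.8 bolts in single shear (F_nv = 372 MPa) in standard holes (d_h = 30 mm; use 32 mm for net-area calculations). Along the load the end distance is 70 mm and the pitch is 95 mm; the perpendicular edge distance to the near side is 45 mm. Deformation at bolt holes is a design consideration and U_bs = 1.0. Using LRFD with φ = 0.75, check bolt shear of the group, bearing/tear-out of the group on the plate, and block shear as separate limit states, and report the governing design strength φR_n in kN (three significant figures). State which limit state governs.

479 kN (bolt shear governs)

Bolt shear: A_b = π·27²/4 = 572.6 mm²; R_n = 372 × 572.6 × 3 × 1 / 1000 = 639 kN → 0.75 × 639 = 479 kN.
Bearing: edge l_c = 55, r_n = 372 kN; interior l_c = 65, r_n = 372 kN; R_n = 372 + 2·372 = 1116 kN → 837 kN.
Block shear: A_gv = 3640, A_nv = 2520, A_nt = 406 mm²; R_n = min(0.6F_uA_nv, 0.6F_yA_gv) + U_bs·F_u·A_nt = 767.1 kN → 575 kN.
Bolt shear governs: 479 kN.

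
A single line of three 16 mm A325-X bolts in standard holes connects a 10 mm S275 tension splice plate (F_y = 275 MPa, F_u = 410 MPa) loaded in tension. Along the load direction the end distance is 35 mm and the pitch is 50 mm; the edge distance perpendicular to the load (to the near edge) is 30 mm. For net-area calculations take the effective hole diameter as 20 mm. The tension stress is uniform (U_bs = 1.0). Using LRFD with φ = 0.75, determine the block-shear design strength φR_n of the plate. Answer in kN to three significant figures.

Shear plane L_v = 35 + 2·50 = 135 mm; A_gv = 135 × 10 = 1350 mm².
A_nv = (135 − 2.5·20) × 10 = 850 mm².
A_nt = (30 − 0.5·20) × 10 = 200 mm².
0.6 F_u A_nv = 209.1 kN; 0.6 F_y A_gv = 222.8 kN → shear rupture governs the shear term.
R_n = 209.1 + 1.0 × 410 × 200 / 1000 = 291.1 kN.
Design strength φR_n = 0.75 × 291.1 = 218 kN.

218 kN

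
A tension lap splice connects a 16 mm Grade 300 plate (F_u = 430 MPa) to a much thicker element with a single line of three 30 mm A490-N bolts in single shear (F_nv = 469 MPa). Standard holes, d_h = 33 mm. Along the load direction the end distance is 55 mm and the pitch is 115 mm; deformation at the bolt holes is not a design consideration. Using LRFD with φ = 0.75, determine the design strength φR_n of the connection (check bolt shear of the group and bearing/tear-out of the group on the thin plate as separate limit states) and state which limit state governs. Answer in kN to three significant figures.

Bolt shear: A_b = π·30²/4 = 706.9 mm²; R_n = 469 × 706.9 × 3 × 1 / 1000 = 994.5 kN → 0.75 × 994.5 = 746 kN.
Bearing (1.5 l_c t F_u ≤ 3.0 d t F_u): upper limit = 3.0·30·16·430 / 1000 = 619.2 kN.
  Edge l_c = 55 − 33/2 = 38.5 → r_n = 397.3 kN; interior l_c = 115 − 33 = 82 → r_n = 619.2 kN.
  R_n,bearing = 1·397.3 + 2·619.2 = 1636 kN → 0.75 × 1636 = 1230 kN.
Bolt shear governs: 746 kN.

746 kN (bolt shear governs)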